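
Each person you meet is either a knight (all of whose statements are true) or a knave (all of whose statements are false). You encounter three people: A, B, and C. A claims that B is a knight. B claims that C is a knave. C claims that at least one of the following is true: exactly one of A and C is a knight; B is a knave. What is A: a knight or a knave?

Consistent assignments: {A=knave, B=knave, C=knight}
In every consistent assignment, A is a knave.

A is a knave.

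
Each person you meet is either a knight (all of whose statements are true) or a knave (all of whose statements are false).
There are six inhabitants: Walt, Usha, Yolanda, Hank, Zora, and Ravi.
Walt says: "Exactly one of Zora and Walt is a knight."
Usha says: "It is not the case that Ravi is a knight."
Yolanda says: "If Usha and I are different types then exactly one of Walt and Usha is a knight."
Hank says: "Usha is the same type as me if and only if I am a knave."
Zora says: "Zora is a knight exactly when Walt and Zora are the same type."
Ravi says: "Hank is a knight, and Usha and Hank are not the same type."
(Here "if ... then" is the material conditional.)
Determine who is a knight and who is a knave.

Walt is a knave, Usha is a knight, Yolanda is a knight, Hank is a knave, Zora is a knave, and Ravi is a knave.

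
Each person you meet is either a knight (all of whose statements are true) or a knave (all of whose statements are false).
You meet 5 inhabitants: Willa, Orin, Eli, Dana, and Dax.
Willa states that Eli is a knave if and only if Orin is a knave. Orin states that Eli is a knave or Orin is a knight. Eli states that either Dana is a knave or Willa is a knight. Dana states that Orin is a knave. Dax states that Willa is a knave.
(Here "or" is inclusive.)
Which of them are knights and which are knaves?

Since Willa is a knight, "Eli is a knave if and only if Orin is a knave" needs to be true, which holds.
As a knight, Orin's statement "Eli is a knave or Orin is a knight" should be true; it is.
Eli (knight): "either Dana is a knave or Willa is a knight" — true. ✓
Dana is a knave, and the claim "Orin is a knave" is indeed False.
As a knave, Dax's statement "Willa is a knave" should be False; it is.

Willa is a knight, Orin is a knight, Eli is a knight, Dana is a knave, and Dax is a knave.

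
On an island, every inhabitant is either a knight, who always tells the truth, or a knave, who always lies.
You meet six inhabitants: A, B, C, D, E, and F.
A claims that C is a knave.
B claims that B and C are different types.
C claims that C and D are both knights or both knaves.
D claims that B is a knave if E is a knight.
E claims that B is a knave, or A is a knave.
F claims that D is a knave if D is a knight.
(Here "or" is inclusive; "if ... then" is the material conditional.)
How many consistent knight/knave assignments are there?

2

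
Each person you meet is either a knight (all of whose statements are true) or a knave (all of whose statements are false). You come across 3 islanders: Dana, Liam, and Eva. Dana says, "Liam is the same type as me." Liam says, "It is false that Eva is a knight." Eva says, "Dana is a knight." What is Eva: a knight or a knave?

Eva is a knave.

Consistent assignments: {Dana=knave, Liam=knight, Eva=knave}
In every consistent assignment, Eva is a knave.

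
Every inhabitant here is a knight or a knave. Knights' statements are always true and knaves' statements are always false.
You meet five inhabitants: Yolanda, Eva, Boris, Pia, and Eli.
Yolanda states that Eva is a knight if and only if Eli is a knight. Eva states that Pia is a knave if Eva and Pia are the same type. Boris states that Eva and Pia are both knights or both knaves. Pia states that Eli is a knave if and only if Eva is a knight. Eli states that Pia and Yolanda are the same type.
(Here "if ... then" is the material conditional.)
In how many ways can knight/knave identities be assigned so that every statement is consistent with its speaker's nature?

0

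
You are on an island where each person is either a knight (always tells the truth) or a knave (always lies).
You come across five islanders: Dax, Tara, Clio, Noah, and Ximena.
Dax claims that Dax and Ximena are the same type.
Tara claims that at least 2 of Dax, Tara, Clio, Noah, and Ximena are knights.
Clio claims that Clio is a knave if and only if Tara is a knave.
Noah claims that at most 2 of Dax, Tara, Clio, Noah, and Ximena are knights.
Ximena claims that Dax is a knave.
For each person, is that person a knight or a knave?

As a knave, Dax's statement "Dax and Ximena are the same type" should be False; it is.
As a knight, Tara's statement "at least 2 of Dax, Tara, Clio, Noah, and Ximena are knights" should be true; it is.
As a knight, Clio's statement "Clio is a knave if and only if Tara is a knave" should be true; it is.
Noah is a knave; "at most 2 of Dax, Tara, Clio, Noah, and Ximena are knights" is False, as required.
Ximena is a knight, and the claim "Dax is a knave" is indeed true.

Dax is a knave, Tara is a knight, Clio is a knight, Noah is a knave, and Ximena is a knight.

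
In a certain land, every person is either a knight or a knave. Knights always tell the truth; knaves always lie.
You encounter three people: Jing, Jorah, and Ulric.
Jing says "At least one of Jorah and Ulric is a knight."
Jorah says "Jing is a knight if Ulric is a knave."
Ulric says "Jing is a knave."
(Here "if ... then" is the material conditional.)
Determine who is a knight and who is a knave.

Jing is a knight, Jorah is a knight, and Ulric is a knave.

Since Jing is a knight, "at least one of Jorah and Ulric is a knight" needs to be true, which holds.
Since Jorah is a knight, "Jing is a knight if Ulric is a knave" needs to be true, which holds.
Ulric is a knave; "Jing is a knave" is false, as required.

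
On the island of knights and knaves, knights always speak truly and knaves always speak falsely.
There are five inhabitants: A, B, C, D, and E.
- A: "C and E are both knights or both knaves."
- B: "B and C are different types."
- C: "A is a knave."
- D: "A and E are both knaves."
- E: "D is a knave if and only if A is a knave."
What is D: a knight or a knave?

D is a knave.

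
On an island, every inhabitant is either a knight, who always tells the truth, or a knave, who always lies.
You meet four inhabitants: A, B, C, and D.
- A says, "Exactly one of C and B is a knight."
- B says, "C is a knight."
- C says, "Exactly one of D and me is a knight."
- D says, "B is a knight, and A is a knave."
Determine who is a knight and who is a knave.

A is a knave; "exactly one of C and B is a knight" is false, as required.
B is a knave, and the claim "C is a knight" is indeed false.
C (knave): "exactly one of D and me is a knight" — false. ✓
D is a knave; "B is a knight, and A is a knave" is false, as required.

A is a knave, B is a knave, C is a knave, and D is a knave.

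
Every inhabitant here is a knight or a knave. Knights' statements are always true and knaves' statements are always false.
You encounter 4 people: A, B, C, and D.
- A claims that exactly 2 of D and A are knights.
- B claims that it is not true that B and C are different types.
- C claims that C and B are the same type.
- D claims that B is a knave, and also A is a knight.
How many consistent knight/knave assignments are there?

1

Consistent assignments:
  A=knave, B=knight, C=knight, D=knave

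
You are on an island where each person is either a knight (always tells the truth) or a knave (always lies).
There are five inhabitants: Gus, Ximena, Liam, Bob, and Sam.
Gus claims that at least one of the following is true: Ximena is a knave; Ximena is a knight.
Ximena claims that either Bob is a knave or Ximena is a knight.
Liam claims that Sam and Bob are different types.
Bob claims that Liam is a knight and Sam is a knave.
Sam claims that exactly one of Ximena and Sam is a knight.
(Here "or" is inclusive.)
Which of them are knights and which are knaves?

Gus is a knight, Ximena is a knave, Liam is a knight, Bob is a knight, and Sam is a knave.

As a knight, Gus's statement "at least one of the following is true: Ximena is a knave; Ximena is a knight" should be true; it is.
Ximena is a knave, and the claim "either Bob is a knave or Ximena is a knight" is indeed false.
Liam (knight): "Sam and Bob are different types" — true. ✓
As a knight, Bob's statement "Liam is a knight and Sam is a knave" should be true; it is.
Sam is a knave; "exactly one of Ximena and Sam is a knight" is false, as required.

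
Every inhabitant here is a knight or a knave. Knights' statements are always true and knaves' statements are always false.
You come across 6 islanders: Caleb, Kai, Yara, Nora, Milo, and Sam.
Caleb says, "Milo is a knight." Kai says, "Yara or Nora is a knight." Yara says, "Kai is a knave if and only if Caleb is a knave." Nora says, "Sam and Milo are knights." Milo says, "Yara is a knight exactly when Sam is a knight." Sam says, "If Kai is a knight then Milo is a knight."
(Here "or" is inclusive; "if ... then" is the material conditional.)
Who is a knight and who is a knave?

Knights: Caleb, Kai, Yara, Nora, Milo, and Sam. Knaves: none.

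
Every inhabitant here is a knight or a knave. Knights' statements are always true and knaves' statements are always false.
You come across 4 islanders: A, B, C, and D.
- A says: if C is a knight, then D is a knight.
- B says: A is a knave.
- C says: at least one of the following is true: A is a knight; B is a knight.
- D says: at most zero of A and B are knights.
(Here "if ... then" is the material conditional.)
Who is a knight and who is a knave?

A is a knave, and the claim "if C is a knight, then D is a knight" is indeed false.
As a knight, B's statement "A is a knave" should be True; it is.
Since C is a knight, "at least one of the following is true: A is a knight; B is a knight" needs to be True, which holds.
Since D is a knave, "at most zero of A and B are knights" needs to be false, which holds.

A is a knave, B is a knight, C is a knight, and D is a knave.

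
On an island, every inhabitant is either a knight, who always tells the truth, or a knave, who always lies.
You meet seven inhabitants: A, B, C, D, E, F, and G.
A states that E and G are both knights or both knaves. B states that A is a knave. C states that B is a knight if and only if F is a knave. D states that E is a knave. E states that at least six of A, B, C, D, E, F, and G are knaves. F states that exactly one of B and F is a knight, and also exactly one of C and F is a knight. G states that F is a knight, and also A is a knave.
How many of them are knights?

2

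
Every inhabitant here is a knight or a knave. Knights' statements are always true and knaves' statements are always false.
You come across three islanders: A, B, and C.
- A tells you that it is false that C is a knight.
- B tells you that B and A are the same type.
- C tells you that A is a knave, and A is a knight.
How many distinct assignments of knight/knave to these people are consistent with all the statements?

2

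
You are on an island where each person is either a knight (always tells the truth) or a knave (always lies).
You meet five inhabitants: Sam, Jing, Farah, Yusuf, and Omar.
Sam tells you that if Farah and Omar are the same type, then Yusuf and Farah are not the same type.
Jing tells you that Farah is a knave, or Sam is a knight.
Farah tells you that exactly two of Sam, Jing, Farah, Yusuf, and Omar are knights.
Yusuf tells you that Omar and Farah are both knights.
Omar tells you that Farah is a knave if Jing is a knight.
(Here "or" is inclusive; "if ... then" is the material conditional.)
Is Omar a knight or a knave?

Consistent assignments: {Sam=knight, Jing=knight, Farah=knave, Yusuf=knave, Omar=knight}
In every consistent assignment, Omar is a knight.

Omar is a knight.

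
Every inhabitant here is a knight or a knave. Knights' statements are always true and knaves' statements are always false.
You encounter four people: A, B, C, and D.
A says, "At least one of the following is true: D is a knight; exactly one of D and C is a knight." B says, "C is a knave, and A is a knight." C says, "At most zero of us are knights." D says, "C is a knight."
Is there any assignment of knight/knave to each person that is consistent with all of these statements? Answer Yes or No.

No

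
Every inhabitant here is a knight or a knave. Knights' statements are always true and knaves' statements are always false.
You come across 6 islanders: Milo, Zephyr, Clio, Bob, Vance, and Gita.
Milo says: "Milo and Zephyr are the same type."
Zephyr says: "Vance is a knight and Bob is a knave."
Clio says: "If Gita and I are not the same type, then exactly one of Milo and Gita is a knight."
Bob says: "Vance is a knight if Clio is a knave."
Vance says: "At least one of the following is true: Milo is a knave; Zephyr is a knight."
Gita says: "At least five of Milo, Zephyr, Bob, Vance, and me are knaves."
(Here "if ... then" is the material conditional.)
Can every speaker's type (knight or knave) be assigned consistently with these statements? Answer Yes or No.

No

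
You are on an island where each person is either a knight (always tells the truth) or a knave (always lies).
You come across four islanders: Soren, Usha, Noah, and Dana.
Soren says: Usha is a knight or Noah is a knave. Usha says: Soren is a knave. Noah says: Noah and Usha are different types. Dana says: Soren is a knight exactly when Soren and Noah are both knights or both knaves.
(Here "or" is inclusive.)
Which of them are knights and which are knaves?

Knights: Soren. Knaves: Usha, Noah, and Dana.

Suppose Soren is a knave. Then Soren's statement "Usha is a knight or Noah is a knave" would have to be false. Checking the 8 ways to assign the others, none is consistent with every speaker.
(For instance, with Usha=knave, Noah=knave, Dana=knave, Soren's claim "Usha is a knight or Noah is a knave" comes out true where it would need to be false.)
So Soren must be a knight, making "Usha is a knight or Noah is a knave" true. Taking Soren=knight, Usha=knave, Noah=knave, Dana=knave, each remaining statement checks out:
  Usha (knave): "Soren is a knave" — false. ✓
  Noah (knave): "Noah and Usha are different types" — false. ✓
  Dana (knave): "Soren is a knight exactly when Soren and Noah are both knights or both knaves" — false. ✓
This is the unique consistent assignment.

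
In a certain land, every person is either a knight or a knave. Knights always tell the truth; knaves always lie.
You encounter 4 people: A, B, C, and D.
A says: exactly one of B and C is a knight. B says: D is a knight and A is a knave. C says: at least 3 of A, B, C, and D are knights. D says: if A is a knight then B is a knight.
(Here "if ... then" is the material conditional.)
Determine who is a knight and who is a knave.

Knights: B, C, and D. Knaves: A.

Suppose A is a knight. Then A's statement "exactly one of B and C is a knight" would have to be true. Checking the 8 ways to assign the others, none is consistent with every speaker.
(For instance, with B=knight, C=knight, D=knight, A's claim "exactly one of B and C is a knight" comes out false where it would need to be true.)
So A must be a knave, making "exactly one of B and C is a knight" false. Taking A=knave, B=knight, C=knight, D=knight, each remaining statement checks out:
  B (knight): "D is a knight and A is a knave" — true. ✓
  C (knight): "at least 3 of A, B, C, and D are knights" — true. ✓
  D (knight): "if A is a knight then B is a knight" — true. ✓
This is the unique consistent assignment.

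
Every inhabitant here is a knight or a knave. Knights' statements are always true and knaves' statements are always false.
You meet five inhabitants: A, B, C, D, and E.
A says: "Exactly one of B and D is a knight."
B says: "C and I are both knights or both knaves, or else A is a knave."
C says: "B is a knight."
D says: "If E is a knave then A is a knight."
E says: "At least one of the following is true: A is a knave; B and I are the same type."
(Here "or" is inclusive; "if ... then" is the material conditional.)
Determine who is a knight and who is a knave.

Suppose A is a knight. Then A's statement "exactly one of B and D is a knight" would have to be true. Checking the 16 ways to assign the others, none is consistent with every speaker.
(For instance, with B=knight, C=knight, D=knight, E=knight, A's claim "exactly one of B and D is a knight" comes out false where it would need to be true.)
So A must be a knave, making "exactly one of B and D is a knight" false. Taking A=knave, B=knight, C=knight, D=knight, E=knight, each remaining statement checks out:
  B (knight): "C and I are both knights or both knaves, or else A is a knave" — true. ✓
  C (knight): "B is a knight" — true. ✓
  D (knight): "if E is a knave then A is a knight" — true. ✓
  E (knight): "at least one of the following is true: A is a knave; B and I are the same type" — true. ✓
This is the unique consistent assignment.

A is a knave, B is a knight, C is a knight, D is a knight, and E is a knight.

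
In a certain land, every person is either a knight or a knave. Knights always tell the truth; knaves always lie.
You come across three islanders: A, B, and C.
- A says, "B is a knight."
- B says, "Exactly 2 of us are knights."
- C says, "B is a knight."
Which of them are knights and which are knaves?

A is a knave, and the claim "B is a knight" is indeed false.
Since B is a knave, "exactly 2 of us are knights" needs to be false, which holds.
C (knave): "B is a knight" — false. ✓

Knights: none. Knaves: A, B, and C.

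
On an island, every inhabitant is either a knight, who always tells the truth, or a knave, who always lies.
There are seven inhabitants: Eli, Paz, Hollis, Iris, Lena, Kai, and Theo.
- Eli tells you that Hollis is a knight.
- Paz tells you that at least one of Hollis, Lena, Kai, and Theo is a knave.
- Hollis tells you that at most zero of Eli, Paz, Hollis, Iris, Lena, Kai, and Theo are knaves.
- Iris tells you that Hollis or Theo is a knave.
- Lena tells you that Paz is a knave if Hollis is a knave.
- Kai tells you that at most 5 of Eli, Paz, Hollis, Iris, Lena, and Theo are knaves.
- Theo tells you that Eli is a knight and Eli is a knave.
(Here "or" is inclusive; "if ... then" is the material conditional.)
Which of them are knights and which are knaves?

Eli is a knave, Paz is a knight, Hollis is a knave, Iris is a knight, Lena is a knave, Kai is a knight, and Theo is a knave.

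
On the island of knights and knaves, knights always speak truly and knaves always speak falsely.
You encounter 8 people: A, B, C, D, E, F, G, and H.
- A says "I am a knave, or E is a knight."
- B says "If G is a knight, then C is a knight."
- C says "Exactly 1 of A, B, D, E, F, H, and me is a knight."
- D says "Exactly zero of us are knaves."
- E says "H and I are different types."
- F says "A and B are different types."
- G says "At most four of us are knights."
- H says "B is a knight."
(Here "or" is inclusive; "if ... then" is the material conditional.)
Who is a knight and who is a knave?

Since A is a knight, "I am a knave, or E is a knight" needs to be True, which holds.
Since B is a knave, "if G is a knight, then C is a knight" needs to be false, which holds.
C (knave): "exactly 1 of A, B, D, E, F, H, and me is a knight" — false. ✓
As a knave, D's statement "exactly zero of us are knaves" should be false; it is.
E is a knight; "H and I are different types" is True, as required.
F is a knight, so "A and B are different types" must be True — and it is.
G (knight): "at most four of us are knights" — True. ✓
H is a knave, so "B is a knight" must be false — and it is.

A is a knight, B is a knave, C is a knave, D is a knave, E is a knight, F is a knight, G is a knight, and H is a knave.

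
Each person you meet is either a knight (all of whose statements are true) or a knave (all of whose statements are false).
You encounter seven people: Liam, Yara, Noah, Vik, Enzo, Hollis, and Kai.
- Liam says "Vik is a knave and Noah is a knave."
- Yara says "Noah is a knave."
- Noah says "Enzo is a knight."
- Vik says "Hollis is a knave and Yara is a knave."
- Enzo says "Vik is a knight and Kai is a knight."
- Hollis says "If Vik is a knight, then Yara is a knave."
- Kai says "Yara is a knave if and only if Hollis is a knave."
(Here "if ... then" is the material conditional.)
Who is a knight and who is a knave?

Liam is a knight, so "Vik is a knave and Noah is a knave" must be True — and it is.
Yara is a knight, so "Noah is a knave" must be True — and it is.
Noah (knave): "Enzo is a knight" — False. ✓
As a knave, Vik's statement "Hollis is a knave and Yara is a knave" should be False; it is.
Enzo is a knave, and the claim "Vik is a knight and Kai is a knight" is indeed False.
Since Hollis is a knight, "if Vik is a knight, then Yara is a knave" needs to be True, which holds.
Kai (knight): "Yara is a knave if and only if Hollis is a knave" — True. ✓

Liam is a knight, Yara is a knight, Noah is a knave, Vik is a knave, Enzo is a knave, Hollis is a knight, and Kai is a knight.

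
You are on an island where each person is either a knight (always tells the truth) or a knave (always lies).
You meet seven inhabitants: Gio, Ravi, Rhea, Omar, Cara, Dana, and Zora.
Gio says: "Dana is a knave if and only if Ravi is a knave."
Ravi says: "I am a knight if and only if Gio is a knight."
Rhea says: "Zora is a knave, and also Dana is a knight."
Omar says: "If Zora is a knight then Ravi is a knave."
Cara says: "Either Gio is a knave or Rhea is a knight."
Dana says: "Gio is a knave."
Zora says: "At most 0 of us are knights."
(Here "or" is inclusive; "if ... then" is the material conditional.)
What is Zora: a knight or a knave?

Consistent assignments: {Gio=knight, Ravi=knave, Rhea=knave, Omar=knight, Cara=knave, Dana=knave, Zora=knave}
In every consistent assignment, Zora is a knave.

Zora is a knave.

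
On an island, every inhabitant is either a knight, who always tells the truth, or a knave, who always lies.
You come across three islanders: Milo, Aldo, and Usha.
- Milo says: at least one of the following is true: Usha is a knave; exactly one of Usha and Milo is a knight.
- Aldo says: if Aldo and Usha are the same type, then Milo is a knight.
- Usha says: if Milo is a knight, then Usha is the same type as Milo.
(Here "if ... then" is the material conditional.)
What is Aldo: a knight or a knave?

Aldo is a knight.

Consistent assignments: {Milo=knight, Aldo=knight, Usha=knave}
In every consistent assignment, Aldo is a knight.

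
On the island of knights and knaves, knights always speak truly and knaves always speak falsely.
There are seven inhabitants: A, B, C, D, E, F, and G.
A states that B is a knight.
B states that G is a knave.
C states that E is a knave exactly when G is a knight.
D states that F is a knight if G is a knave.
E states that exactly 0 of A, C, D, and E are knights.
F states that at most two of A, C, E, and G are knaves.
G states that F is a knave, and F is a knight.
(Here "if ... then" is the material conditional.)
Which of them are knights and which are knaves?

A is a knight, and the claim "B is a knight" is indeed True.
Since B is a knight, "G is a knave" needs to be True, which holds.
As a knave, C's statement "E is a knave exactly when G is a knight" should be false; it is.
D is a knave, and the claim "F is a knight if G is a knave" is indeed false.
E is a knave; "exactly 0 of A, C, D, and E are knights" is false, as required.
As a knave, F's statement "at most two of A, C, E, and G are knaves" should be false; it is.
G is a knave, and the claim "F is a knave, and F is a knight" is indeed false.

A is a knight, B is a knight, C is a knave, D is a knave, E is a knave, F is a knave, and G is a knave.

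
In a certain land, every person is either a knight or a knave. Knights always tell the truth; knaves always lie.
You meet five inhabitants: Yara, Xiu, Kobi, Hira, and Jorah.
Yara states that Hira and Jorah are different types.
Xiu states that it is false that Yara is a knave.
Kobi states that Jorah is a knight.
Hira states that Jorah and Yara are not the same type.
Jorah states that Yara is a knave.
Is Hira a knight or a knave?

Hira is a knight.

Consistent assignments: {Yara=knight, Xiu=knight, Kobi=knave, Hira=knight, Jorah=knave}; {Yara=knave, Xiu=knave, Kobi=knight, Hira=knight, Jorah=knight}
In every consistent assignment, Hira is a knight.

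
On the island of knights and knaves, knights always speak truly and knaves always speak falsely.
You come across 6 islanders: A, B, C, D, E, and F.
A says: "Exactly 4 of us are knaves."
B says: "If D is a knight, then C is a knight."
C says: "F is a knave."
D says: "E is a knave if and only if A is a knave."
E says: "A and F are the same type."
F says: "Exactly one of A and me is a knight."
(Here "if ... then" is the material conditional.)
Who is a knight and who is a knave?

A is a knave, so "exactly 4 of us are knaves" must be false — and it is.
Since B is a knight, "if D is a knight, then C is a knight" needs to be True, which holds.
C is a knight, and the claim "F is a knave" is indeed True.
D is a knave, so "E is a knave if and only if A is a knave" must be false — and it is.
E is a knight, and the claim "A and F are the same type" is indeed True.
F (knave): "exactly one of A and me is a knight" — false. ✓

A is a knave, B is a knight, C is a knight, D is a knave, E is a knight, and F is a knave.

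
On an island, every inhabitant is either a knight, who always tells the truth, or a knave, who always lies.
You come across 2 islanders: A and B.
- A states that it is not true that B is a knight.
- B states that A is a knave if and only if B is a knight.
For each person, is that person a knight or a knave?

Suppose A is a knight. Then A's statement "it is not true that B is a knight" would have to be true. Checking the 2 ways to assign the others, none is consistent with every speaker.
(For instance, with B=knight, A's claim "it is not true that B is a knight" comes out false where it would need to be true.)
So A must be a knave, making "it is not true that B is a knight" false. Taking A=knave, B=knight, each remaining statement checks out:
  B (knight): "A is a knave if and only if B is a knight" — true. ✓
This is the unique consistent assignment.

A is a knave and B is a knight.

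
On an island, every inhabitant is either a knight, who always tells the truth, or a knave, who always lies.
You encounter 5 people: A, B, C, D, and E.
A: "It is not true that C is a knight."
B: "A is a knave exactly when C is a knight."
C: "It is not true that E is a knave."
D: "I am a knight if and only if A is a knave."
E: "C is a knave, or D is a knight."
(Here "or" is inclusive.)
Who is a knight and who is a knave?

A is a knave, B is a knight, C is a knight, D is a knight, and E is a knight.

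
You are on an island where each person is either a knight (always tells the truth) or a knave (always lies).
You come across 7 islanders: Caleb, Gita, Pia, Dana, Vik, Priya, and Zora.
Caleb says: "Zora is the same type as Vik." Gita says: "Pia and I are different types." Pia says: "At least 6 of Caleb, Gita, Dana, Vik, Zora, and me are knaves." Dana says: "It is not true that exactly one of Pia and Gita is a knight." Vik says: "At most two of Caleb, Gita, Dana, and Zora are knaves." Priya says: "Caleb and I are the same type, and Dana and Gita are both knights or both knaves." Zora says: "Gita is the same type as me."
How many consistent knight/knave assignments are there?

1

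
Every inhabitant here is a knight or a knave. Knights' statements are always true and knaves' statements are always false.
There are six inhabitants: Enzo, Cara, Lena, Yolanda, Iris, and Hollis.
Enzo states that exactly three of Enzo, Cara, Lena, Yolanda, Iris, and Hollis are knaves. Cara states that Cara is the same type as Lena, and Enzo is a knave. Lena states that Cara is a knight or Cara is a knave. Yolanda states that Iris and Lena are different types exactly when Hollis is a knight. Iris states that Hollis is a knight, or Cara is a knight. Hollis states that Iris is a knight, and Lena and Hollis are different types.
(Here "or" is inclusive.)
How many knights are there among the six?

1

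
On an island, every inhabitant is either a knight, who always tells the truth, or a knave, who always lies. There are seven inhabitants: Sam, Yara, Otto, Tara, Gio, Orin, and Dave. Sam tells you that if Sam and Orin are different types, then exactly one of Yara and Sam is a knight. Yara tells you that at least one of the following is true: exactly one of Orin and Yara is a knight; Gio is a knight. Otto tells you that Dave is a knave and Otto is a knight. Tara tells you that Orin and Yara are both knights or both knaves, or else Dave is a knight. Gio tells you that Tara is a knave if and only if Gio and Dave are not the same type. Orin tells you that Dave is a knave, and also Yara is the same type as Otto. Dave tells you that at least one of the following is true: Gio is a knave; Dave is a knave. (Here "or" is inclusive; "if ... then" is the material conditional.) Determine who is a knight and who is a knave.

Sam is a knight, Yara is a knave, Otto is a knave, Tara is a knight, Gio is a knave, Orin is a knave, and Dave is a knight.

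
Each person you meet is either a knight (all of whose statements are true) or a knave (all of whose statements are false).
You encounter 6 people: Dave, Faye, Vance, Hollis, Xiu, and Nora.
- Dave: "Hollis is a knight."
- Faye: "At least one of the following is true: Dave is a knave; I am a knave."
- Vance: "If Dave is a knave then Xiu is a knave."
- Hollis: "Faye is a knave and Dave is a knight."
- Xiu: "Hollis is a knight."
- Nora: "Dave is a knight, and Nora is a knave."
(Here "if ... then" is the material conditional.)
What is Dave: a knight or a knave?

Dave is a knave.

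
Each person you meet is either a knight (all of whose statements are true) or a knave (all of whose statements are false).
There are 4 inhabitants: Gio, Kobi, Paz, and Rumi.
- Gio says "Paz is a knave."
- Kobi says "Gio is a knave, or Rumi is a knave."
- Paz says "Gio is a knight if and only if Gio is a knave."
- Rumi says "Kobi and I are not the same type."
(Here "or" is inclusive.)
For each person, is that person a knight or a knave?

Gio is a knight; "Paz is a knave" is true, as required.
As a knave, Kobi's statement "Gio is a knave, or Rumi is a knave" should be false; it is.
As a knave, Paz's statement "Gio is a knight if and only if Gio is a knave" should be false; it is.
Rumi (knight): "Kobi and I are not the same type" — true. ✓

Knights: Gio and Rumi. Knaves: Kobi and Paz.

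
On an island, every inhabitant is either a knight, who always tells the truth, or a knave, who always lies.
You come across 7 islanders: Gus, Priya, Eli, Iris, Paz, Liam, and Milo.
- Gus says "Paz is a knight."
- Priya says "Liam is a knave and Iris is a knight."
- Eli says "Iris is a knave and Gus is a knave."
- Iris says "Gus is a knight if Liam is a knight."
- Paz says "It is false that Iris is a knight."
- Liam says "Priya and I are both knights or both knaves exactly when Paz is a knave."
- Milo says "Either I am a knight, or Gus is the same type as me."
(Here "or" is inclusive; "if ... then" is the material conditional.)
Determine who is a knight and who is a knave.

Gus is a knave; "Paz is a knight" is false, as required.
Priya is a knight, so "Liam is a knave and Iris is a knight" must be true — and it is.
Since Eli is a knave, "Iris is a knave and Gus is a knave" needs to be false, which holds.
Iris (knight): "Gus is a knight if Liam is a knight" — true. ✓
Since Paz is a knave, "it is false that Iris is a knight" needs to be false, which holds.
Since Liam is a knave, "Priya and I are both knights or both knaves exactly when Paz is a knave" needs to be false, which holds.
Milo is a knight; "either I am a knight, or Gus is the same type as me" is true, as required.

Gus is a knave, Priya is a knight, Eli is a knave, Iris is a knight, Paz is a knave, Liam is a knave, and Milo is a knight.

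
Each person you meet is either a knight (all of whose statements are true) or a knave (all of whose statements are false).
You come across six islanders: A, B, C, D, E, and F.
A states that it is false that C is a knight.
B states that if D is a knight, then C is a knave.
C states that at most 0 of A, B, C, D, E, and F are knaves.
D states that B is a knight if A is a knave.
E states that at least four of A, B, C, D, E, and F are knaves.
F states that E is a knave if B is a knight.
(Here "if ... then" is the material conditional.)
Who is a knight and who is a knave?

A is a knight, B is a knight, C is a knave, D is a knight, E is a knave, and F is a knight.

A (knight): "it is false that C is a knight" — true. ✓
B (knight): "if D is a knight, then C is a knave" — true. ✓
C (knave): "at most 0 of A, B, C, D, E, and F are knaves" — false. ✓
D is a knight, so "B is a knight if A is a knave" must be true — and it is.
Since E is a knave, "at least four of A, B, C, D, E, and F are knaves" needs to be false, which holds.
Since F is a knight, "E is a knave if B is a knight" needs to be true, which holds.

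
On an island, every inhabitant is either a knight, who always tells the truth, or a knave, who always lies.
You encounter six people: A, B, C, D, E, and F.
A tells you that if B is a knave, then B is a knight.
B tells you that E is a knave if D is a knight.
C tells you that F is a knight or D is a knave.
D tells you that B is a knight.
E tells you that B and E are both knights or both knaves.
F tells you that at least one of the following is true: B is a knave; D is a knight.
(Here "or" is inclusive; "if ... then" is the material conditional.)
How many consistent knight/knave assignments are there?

1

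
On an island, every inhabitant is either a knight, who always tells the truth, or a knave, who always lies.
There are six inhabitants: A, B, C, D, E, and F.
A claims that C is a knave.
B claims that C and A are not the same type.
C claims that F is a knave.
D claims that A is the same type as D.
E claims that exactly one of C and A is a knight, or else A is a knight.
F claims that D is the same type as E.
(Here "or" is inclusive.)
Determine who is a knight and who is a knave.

Knights: A, B, D, E, and F. Knaves: C.

A (knight): "C is a knave" — true. ✓
Since B is a knight, "C and A are not the same type" needs to be true, which holds.
C (knave): "F is a knave" — False. ✓
D is a knight; "A is the same type as D" is true, as required.
E is a knight, and the claim "exactly one of C and A is a knight, or else A is a knight" is indeed true.
F is a knight, and the claim "D is the same type as E" is indeed true.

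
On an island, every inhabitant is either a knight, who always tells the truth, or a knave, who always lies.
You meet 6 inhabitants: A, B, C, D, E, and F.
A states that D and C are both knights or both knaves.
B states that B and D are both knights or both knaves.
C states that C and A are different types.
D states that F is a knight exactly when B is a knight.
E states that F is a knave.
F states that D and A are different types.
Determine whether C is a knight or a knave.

C is a knave.

Consistent assignments: {A=knave, B=knight, C=knave, D=knight, E=knave, F=knight}
In every consistent assignment, C is a knave.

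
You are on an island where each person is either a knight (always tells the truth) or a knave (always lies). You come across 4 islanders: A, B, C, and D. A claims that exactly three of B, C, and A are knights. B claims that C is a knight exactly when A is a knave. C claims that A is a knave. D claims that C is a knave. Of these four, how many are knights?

2

The unique consistent assignment is A=knave, B=knight, C=knight, D=knave.
That has 2 knights.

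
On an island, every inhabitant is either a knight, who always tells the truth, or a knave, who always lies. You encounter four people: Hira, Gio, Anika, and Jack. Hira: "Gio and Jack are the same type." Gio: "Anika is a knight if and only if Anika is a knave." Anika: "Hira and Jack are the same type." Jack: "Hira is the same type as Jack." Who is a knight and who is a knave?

Hira is a knight; "Gio and Jack are the same type" is True, as required.
Since Gio is a knave, "Anika is a knight if and only if Anika is a knave" needs to be false, which holds.
Anika is a knave; "Hira and Jack are the same type" is false, as required.
Jack is a knave, so "Hira is the same type as Jack" must be false — and it is.

Knights: Hira. Knaves: Gio, Anika, and Jack.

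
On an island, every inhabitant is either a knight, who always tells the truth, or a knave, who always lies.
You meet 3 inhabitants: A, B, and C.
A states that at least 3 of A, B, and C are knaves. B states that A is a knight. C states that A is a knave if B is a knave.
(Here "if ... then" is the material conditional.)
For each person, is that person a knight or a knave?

A is a knave, B is a knave, and C is a knight.

A is a knave, so "at least 3 of A, B, and C are knaves" must be False — and it is.
Since B is a knave, "A is a knight" needs to be False, which holds.
As a knight, C's statement "A is a knave if B is a knave" should be true; it is.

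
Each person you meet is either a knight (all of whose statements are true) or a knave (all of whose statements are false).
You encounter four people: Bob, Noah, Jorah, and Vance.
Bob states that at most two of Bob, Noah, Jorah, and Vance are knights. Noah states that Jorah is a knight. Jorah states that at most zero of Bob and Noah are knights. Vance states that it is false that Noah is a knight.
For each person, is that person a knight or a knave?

Bob is a knight, Noah is a knave, Jorah is a knave, and Vance is a knight.

Bob (knight): "at most two of Bob, Noah, Jorah, and Vance are knights" — true. ✓
Noah is a knave; "Jorah is a knight" is False, as required.
Jorah (knave): "at most zero of Bob and Noah are knights" — False. ✓
Vance is a knight, and the claim "it is false that Noah is a knight" is indeed true.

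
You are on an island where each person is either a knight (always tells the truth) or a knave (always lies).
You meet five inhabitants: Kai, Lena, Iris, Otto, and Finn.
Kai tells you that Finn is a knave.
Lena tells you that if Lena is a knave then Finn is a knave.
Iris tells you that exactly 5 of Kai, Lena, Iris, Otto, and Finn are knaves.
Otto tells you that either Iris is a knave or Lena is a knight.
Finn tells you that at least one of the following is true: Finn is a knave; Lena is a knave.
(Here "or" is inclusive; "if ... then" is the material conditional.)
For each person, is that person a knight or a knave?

Suppose Kai is a knight. Then Kai's statement "Finn is a knave" would have to be true. Checking the 16 ways to assign the others, none is consistent with every speaker.
(For instance, with Lena=knave, Iris=knave, Otto=knight, Finn=knight, Kai's claim "Finn is a knave" comes out false where it would need to be true.)
So Kai must be a knave, making "Finn is a knave" false. Taking Kai=knave, Lena=knave, Iris=knave, Otto=knight, Finn=knight, each remaining statement checks out:
  Lena (knave): "if Lena is a knave then Finn is a knave" — false. ✓
  Iris (knave): "exactly 5 of Kai, Lena, Iris, Otto, and Finn are knaves" — false. ✓
  Otto (knight): "either Iris is a knave or Lena is a knight" — true. ✓
  Finn (knight): "at least one of the following is true: Finn is a knave; Lena is a knave" — true. ✓
This is the unique consistent assignment.

Knights: Otto and Finn. Knaves: Kai, Lena, and Iris.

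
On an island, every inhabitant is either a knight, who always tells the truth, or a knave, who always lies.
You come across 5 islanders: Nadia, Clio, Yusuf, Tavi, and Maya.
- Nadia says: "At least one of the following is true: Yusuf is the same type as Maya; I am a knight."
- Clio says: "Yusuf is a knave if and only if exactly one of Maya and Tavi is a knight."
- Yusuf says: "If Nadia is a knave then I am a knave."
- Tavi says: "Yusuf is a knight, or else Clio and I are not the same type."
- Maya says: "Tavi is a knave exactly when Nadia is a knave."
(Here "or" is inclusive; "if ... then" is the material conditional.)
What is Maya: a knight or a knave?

Maya is a knight.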